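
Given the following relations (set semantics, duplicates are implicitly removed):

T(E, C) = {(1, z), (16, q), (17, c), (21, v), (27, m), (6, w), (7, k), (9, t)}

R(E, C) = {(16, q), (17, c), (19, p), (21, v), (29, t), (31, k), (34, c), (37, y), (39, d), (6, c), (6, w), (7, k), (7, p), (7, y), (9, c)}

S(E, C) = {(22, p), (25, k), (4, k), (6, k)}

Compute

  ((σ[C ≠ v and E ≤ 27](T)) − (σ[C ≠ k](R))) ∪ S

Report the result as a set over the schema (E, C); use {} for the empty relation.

{(1, z), (22, p), (25, k), (27, m), (4, k), (6, k), (7, k), (9, t)}

Apply σ_{C ≠ v and E ≤ 27}; surviving tuples: {(1, z), (16, q), (17, c), (27, m), (6, w), (7, k), (9, t)}
Apply σ_{C ≠ k}; surviving tuples: {(16, q), (17, c), (19, p), (21, v), (29, t), (34, c), (37, y), (39, d), (6, c), (6, w), (7, p), (7, y), (9, c)}
Taking the difference: {(1, z), (27, m), (7, k), (9, t)}
Taking the union: {(1, z), (22, p), (25, k), (27, m), (4, k), (6, k), (7, k), (9, t)}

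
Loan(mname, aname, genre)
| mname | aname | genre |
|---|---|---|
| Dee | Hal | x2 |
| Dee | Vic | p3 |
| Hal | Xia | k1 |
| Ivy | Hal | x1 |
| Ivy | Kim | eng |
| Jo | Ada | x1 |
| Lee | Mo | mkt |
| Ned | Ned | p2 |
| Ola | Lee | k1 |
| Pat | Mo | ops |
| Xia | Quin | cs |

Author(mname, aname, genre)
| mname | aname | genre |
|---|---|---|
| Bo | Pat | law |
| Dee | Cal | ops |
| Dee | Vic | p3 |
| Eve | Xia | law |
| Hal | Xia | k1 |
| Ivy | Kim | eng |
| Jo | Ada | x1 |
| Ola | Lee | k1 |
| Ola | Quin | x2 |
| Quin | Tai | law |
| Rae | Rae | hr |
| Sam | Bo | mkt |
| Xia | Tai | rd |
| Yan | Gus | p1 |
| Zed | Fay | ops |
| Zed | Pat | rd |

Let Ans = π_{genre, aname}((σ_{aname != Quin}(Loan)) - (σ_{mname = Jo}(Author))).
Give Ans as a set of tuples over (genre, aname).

{(eng, Kim), (k1, Lee), (k1, Xia), (mkt, Mo), (ops, Mo), (p2, Ned), (p3, Vic), (x1, Hal), (x2, Hal)}

Filtering on aname != Quin leaves {(Dee, Hal, x2), (Dee, Vic, p3), (Hal, Xia, k1), (Ivy, Hal, x1), (Ivy, Kim, eng), (Jo, Ada, x1), (Lee, Mo, mkt), (Ned, Ned, p2), (Ola, Lee, k1), (Pat, Mo, ops)}.
Filtering on mname = Jo leaves {(Jo, Ada, x1)}.
Difference: {(Dee, Hal, x2), (Dee, Vic, p3), (Hal, Xia, k1), (Ivy, Hal, x1), (Ivy, Kim, eng), (Jo, Ada, x1), (Lee, Mo, mkt), (Ned, Ned, p2), (Ola, Lee, k1), (Pat, Mo, ops)} with {(Jo, Ada, x1)} → {(Dee, Hal, x2), (Dee, Vic, p3), (Hal, Xia, k1), (Ivy, Hal, x1), (Ivy, Kim, eng), (Lee, Mo, mkt), (Ned, Ned, p2), (Ola, Lee, k1), (Pat, Mo, ops)}
Keep only column(s) genre, aname: {(eng, Kim), (k1, Lee), (k1, Xia), (mkt, Mo), (ops, Mo), (p2, Ned), (p3, Vic), (x1, Hal), (x2, Hal)}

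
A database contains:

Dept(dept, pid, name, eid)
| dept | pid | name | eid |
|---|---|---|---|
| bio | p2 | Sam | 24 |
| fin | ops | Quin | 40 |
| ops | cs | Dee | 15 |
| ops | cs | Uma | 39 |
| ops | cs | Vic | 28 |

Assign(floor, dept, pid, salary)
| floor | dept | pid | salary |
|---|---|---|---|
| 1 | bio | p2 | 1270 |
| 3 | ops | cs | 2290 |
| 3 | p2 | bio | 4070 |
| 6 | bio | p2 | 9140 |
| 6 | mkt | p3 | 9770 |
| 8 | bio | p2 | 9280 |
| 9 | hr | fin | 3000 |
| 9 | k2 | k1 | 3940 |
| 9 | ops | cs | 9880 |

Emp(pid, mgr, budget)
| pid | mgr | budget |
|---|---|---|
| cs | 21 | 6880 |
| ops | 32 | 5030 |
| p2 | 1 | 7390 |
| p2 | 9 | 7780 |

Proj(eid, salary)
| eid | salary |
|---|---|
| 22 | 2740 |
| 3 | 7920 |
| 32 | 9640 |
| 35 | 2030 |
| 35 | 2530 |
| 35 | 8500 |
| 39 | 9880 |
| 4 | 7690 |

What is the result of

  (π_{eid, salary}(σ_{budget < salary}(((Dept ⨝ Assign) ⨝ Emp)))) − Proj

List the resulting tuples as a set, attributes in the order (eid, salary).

{(15, 9880), (24, 9140), (24, 9280), (28, 9880)}

Dept ⋈ Assign (natural join on dept, pid): {(bio, p2, Sam, 24, 1, 1270), (bio, p2, Sam, 24, 6, 9140), (bio, p2, Sam, 24, 8, 9280), (ops, cs, Dee, 15, 3, 2290), (ops, cs, Dee, 15, 9, 9880), (ops, cs, Uma, 39, 3, 2290), (ops, cs, Uma, 39, 9, 9880), (ops, cs, Vic, 28, 3, 2290), (ops, cs, Vic, 28, 9, 9880)}
(Dept ⨝ Assign) ⋈ Emp (natural join on pid): {(bio, p2, Sam, 24, 1, 1270, 1, 7390), (bio, p2, Sam, 24, 1, 1270, 9, 7780), (bio, p2, Sam, 24, 6, 9140, 1, 7390), (bio, p2, Sam, 24, 6, 9140, 9, 7780), (bio, p2, Sam, 24, 8, 9280, 1, 7390), (bio, p2, Sam, 24, 8, 9280, 9, 7780), (ops, cs, Dee, 15, 3, 2290, 21, 6880), (ops, cs, Dee, 15, 9, 9880, 21, 6880), (ops, cs, Uma, 39, 3, 2290, 21, 6880), (ops, cs, Uma, 39, 9, 9880, 21, 6880), (ops, cs, Vic, 28, 3, 2290, 21, 6880), (ops, cs, Vic, 28, 9, 9880, 21, 6880)}
Selection budget < salary: {(bio, p2, Sam, 24, 6, 9140, 1, 7390), (bio, p2, Sam, 24, 6, 9140, 9, 7780), (bio, p2, Sam, 24, 8, 9280, 1, 7390), (bio, p2, Sam, 24, 8, 9280, 9, 7780), (ops, cs, Dee, 15, 9, 9880, 21, 6880), (ops, cs, Uma, 39, 9, 9880, 21, 6880), (ops, cs, Vic, 28, 9, 9880, 21, 6880)}
Keep only column(s) eid, salary (2 duplicate(s) eliminated): {(15, 9880), (24, 9140), (24, 9280), (28, 9880), (39, 9880)}
Set difference of the two operands is {(15, 9880), (24, 9140), (24, 9280), (28, 9880)}.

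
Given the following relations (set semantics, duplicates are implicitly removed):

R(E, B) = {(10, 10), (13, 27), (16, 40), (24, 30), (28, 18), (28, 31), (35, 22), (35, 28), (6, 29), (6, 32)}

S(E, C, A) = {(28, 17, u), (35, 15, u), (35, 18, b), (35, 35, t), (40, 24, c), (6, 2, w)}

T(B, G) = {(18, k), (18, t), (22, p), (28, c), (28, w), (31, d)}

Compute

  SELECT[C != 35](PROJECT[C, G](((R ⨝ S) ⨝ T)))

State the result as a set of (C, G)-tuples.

{(15, c), (15, p), (15, w), (17, d), (17, k), (17, t), (18, c), (18, p), (18, w)}

Natural join on E: {(28, 18, 17, u), (28, 31, 17, u), (35, 22, 15, u), (35, 22, 18, b), (35, 22, 35, t), (35, 28, 15, u), (35, 28, 18, b), (35, 28, 35, t), (6, 29, 2, w), (6, 32, 2, w)}
Natural join on B: {(28, 18, 17, u, k), (28, 18, 17, u, t), (28, 31, 17, u, d), (35, 22, 15, u, p), (35, 22, 18, b, p), (35, 22, 35, t, p), (35, 28, 15, u, c), (35, 28, 15, u, w), (35, 28, 18, b, c), (35, 28, 18, b, w), (35, 28, 35, t, c), (35, 28, 35, t, w)}
Keep only column(s) C, G: {(15, c), (15, p), (15, w), (17, d), (17, k), (17, t), (18, c), (18, p), (18, w), (35, c), (35, p), (35, w)}
σ[C != 35]: keep tuples satisfying C != 35 → {(15, c), (15, p), (15, w), (17, d), (17, k), (17, t), (18, c), (18, p), (18, w)}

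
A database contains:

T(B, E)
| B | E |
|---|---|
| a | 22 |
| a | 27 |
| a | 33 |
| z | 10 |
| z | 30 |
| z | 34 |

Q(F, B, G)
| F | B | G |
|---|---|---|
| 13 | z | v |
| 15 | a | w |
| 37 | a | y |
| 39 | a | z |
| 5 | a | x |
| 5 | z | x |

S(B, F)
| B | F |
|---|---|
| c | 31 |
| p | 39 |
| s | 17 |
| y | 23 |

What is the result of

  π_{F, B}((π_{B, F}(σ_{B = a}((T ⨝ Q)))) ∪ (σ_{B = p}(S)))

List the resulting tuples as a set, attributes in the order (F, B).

{(15, a), (37, a), (39, a), (39, p), (5, a)}

T ⋈ Q (natural join on B): {(a, 22, 15, w), (a, 22, 37, y), (a, 22, 39, z), (a, 22, 5, x), (a, 27, 15, w), (a, 27, 37, y), (a, 27, 39, z), (a, 27, 5, x), (a, 33, 15, w), (a, 33, 37, y), (a, 33, 39, z), (a, 33, 5, x), (z, 10, 13, v), (z, 10, 5, x), (z, 30, 13, v), (z, 30, 5, x), (z, 34, 13, v), (z, 34, 5, x)}
σ[B = a]: keep tuples satisfying B = a → {(a, 22, 15, w), (a, 22, 37, y), (a, 22, 39, z), (a, 22, 5, x), (a, 27, 15, w), (a, 27, 37, y), (a, 27, 39, z), (a, 27, 5, x), (a, 33, 15, w), (a, 33, 37, y), (a, 33, 39, z), (a, 33, 5, x)}
π_{B, F} gives {(a, 15), (a, 37), (a, 39), (a, 5)} (8 duplicate(s) eliminated).
σ[B = p]: keep tuples satisfying B = p → {(p, 39)}
Union: {(a, 15), (a, 37), (a, 39), (a, 5)} with {(p, 39)} → {(a, 15), (a, 37), (a, 39), (a, 5), (p, 39)}
π_{F, B} gives {(15, a), (37, a), (39, a), (39, p), (5, a)}.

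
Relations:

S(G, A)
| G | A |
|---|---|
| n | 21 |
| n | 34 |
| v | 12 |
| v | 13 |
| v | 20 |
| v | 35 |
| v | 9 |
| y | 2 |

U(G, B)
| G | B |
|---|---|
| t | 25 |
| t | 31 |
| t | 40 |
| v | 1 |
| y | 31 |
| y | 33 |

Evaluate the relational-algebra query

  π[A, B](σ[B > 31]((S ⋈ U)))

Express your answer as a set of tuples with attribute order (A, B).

{(2, 33)}

Joining S and U on G yields {(v, 12, 1), (v, 13, 1), (v, 20, 1), (v, 35, 1), (v, 9, 1), (y, 2, 31), (y, 2, 33)}.
σ[B > 31]: keep tuples satisfying B > 31 → {(y, 2, 33)}
Projecting to A, B: {(2, 33)}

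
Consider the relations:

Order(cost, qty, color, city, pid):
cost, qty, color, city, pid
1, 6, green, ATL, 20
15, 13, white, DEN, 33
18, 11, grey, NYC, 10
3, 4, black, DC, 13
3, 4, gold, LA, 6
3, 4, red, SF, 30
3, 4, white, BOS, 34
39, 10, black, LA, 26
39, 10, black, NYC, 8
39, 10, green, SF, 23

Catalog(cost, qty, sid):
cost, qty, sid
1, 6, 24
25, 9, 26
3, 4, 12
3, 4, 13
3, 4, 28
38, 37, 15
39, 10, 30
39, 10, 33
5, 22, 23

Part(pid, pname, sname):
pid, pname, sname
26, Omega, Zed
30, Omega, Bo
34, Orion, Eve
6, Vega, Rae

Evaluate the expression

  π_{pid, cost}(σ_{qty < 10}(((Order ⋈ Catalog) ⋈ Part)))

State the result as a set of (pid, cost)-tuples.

{(30, 3), (34, 3), (6, 3)}

Order ⋈ Catalog (natural join on cost, qty): {(1, 6, green, ATL, 20, 24), (3, 4, black, DC, 13, 12), (3, 4, black, DC, 13, 13), (3, 4, black, DC, 13, 28), (3, 4, gold, LA, 6, 12), (3, 4, gold, LA, 6, 13), (3, 4, gold, LA, 6, 28), (3, 4, red, SF, 30, 12), (3, 4, red, SF, 30, 13), (3, 4, red, SF, 30, 28), (3, 4, white, BOS, 34, 12), (3, 4, white, BOS, 34, 13), (3, 4, white, BOS, 34, 28), (39, 10, black, LA, 26, 30), (39, 10, black, LA, 26, 33), (39, 10, black, NYC, 8, 30), (39, 10, black, NYC, 8, 33), (39, 10, green, SF, 23, 30), (39, 10, green, SF, 23, 33)}
(Order ⋈ Catalog) ⋈ Part (natural join on pid): {(3, 4, gold, LA, 6, 12, Vega, Rae), (3, 4, gold, LA, 6, 13, Vega, Rae), (3, 4, gold, LA, 6, 28, Vega, Rae), (3, 4, red, SF, 30, 12, Omega, Bo), (3, 4, red, SF, 30, 13, Omega, Bo), (3, 4, red, SF, 30, 28, Omega, Bo), (3, 4, white, BOS, 34, 12, Orion, Eve), (3, 4, white, BOS, 34, 13, Orion, Eve), (3, 4, white, BOS, 34, 28, Orion, Eve), (39, 10, black, LA, 26, 30, Omega, Zed), (39, 10, black, LA, 26, 33, Omega, Zed)}
Filtering on qty < 10 leaves {(3, 4, gold, LA, 6, 12, Vega, Rae), (3, 4, gold, LA, 6, 13, Vega, Rae), (3, 4, gold, LA, 6, 28, Vega, Rae), (3, 4, red, SF, 30, 12, Omega, Bo), (3, 4, red, SF, 30, 13, Omega, Bo), (3, 4, red, SF, 30, 28, Omega, Bo), (3, 4, white, BOS, 34, 12, Orion, Eve), (3, 4, white, BOS, 34, 13, Orion, Eve), (3, 4, white, BOS, 34, 28, Orion, Eve)}.
π_{pid, cost} gives {(30, 3), (34, 3), (6, 3)} (6 duplicate(s) eliminated).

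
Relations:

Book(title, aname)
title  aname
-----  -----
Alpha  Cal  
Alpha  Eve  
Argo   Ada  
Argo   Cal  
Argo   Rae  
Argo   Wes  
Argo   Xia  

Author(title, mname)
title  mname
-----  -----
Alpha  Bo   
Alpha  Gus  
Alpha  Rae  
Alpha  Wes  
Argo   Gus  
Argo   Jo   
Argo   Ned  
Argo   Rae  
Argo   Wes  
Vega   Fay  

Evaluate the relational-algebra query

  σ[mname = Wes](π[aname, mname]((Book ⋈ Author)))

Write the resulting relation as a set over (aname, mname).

Book ⋈ Author (natural join on title): {(Alpha, Cal, Bo), (Alpha, Cal, Gus), (Alpha, Cal, Rae), (Alpha, Cal, Wes), (Alpha, Eve, Bo), (Alpha, Eve, Gus), (Alpha, Eve, Rae), (Alpha, Eve, Wes), (Argo, Ada, Gus), (Argo, Ada, Jo), (Argo, Ada, Ned), (Argo, Ada, Rae), (Argo, Ada, Wes), (Argo, Cal, Gus), (Argo, Cal, Jo), (Argo, Cal, Ned), (Argo, Cal, Rae), (Argo, Cal, Wes), (Argo, Rae, Gus), (Argo, Rae, Jo), (Argo, Rae, Ned), (Argo, Rae, Rae), (Argo, Rae, Wes), (Argo, Wes, Gus), (Argo, Wes, Jo), (Argo, Wes, Ned), (Argo, Wes, Rae), (Argo, Wes, Wes), (Argo, Xia, Gus), (Argo, Xia, Jo), (Argo, Xia, Ned), (Argo, Xia, Rae), (Argo, Xia, Wes)}
Keep only column(s) aname, mname (3 duplicate(s) eliminated): {(Ada, Gus), (Ada, Jo), (Ada, Ned), (Ada, Rae), (Ada, Wes), (Cal, Bo), (Cal, Gus), (Cal, Jo), (Cal, Ned), (Cal, Rae), (Cal, Wes), (Eve, Bo), (Eve, Gus), (Eve, Rae), (Eve, Wes), (Rae, Gus), (Rae, Jo), (Rae, Ned), (Rae, Rae), (Rae, Wes), (Wes, Gus), (Wes, Jo), (Wes, Ned), (Wes, Rae), (Wes, Wes), (Xia, Gus), (Xia, Jo), (Xia, Ned), (Xia, Rae), (Xia, Wes)}
Selection mname = Wes: {(Ada, Wes), (Cal, Wes), (Eve, Wes), (Rae, Wes), (Wes, Wes), (Xia, Wes)}

{(Ada, Wes), (Cal, Wes), (Eve, Wes), (Rae, Wes), (Wes, Wes), (Xia, Wes)}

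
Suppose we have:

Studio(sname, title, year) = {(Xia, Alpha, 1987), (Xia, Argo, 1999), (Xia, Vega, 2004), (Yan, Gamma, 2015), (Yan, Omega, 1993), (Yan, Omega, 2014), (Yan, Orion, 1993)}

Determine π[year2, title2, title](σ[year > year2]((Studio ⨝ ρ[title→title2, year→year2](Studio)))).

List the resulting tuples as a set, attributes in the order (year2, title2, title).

{(1987, Alpha, Argo), (1987, Alpha, Vega), (1993, Omega, Gamma), (1993, Omega, Omega), (1993, Orion, Gamma), (1993, Orion, Omega), (1999, Argo, Vega), (2014, Omega, Gamma)}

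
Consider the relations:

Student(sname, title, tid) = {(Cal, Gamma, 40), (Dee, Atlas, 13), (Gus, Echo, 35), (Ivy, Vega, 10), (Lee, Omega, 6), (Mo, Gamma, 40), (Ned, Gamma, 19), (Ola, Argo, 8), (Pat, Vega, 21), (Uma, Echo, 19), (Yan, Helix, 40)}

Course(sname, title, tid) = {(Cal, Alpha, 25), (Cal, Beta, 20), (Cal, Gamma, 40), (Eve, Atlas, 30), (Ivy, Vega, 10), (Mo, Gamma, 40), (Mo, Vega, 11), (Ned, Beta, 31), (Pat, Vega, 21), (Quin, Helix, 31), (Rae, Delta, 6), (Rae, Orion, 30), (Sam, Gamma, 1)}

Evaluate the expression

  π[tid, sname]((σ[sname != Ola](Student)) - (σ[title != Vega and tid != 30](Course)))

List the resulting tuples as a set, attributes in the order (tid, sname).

{(10, Ivy), (13, Dee), (19, Ned), (19, Uma), (21, Pat), (35, Gus), (40, Yan), (6, Lee)}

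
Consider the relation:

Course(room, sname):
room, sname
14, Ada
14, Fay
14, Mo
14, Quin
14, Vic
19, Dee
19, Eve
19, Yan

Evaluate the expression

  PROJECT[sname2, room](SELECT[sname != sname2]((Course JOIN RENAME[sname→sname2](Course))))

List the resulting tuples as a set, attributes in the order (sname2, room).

{(Ada, 14), (Dee, 19), (Eve, 19), (Fay, 14), (Mo, 14), (Quin, 14), (Vic, 14), (Yan, 19)}

ρ[sname→sname2]: schema becomes (room, sname2); tuples unchanged.
Joining Course and RENAME[sname→sname2](Course) on room yields {(14, Ada, Ada), (14, Ada, Fay), (14, Ada, Mo), (14, Ada, Quin), (14, Ada, Vic), (14, Fay, Ada), (14, Fay, Fay), (14, Fay, Mo), (14, Fay, Quin), (14, Fay, Vic), (14, Mo, Ada), (14, Mo, Fay), (14, Mo, Mo), (14, Mo, Quin), (14, Mo, Vic), (14, Quin, Ada), (14, Quin, Fay), (14, Quin, Mo), (14, Quin, Quin), (14, Quin, Vic), (14, Vic, Ada), (14, Vic, Fay), (14, Vic, Mo), (14, Vic, Quin), (14, Vic, Vic), (19, Dee, Dee), (19, Dee, Eve), (19, Dee, Yan), (19, Eve, Dee), (19, Eve, Eve), (19, Eve, Yan), (19, Yan, Dee), (19, Yan, Eve), (19, Yan, Yan)}.
Apply σ_{sname != sname2}; surviving tuples: {(14, Ada, Fay), (14, Ada, Mo), (14, Ada, Quin), (14, Ada, Vic), (14, Fay, Ada), (14, Fay, Mo), (14, Fay, Quin), (14, Fay, Vic), (14, Mo, Ada), (14, Mo, Fay), (14, Mo, Quin), (14, Mo, Vic), (14, Quin, Ada), (14, Quin, Fay), (14, Quin, Mo), (14, Quin, Vic), (14, Vic, Ada), (14, Vic, Fay), (14, Vic, Mo), (14, Vic, Quin), (19, Dee, Eve), (19, Dee, Yan), (19, Eve, Dee), (19, Eve, Yan), (19, Yan, Dee), (19, Yan, Eve)}
π_{sname2, room} gives {(Ada, 14), (Dee, 19), (Eve, 19), (Fay, 14), (Mo, 14), (Quin, 14), (Vic, 14), (Yan, 19)} (18 duplicate(s) eliminated).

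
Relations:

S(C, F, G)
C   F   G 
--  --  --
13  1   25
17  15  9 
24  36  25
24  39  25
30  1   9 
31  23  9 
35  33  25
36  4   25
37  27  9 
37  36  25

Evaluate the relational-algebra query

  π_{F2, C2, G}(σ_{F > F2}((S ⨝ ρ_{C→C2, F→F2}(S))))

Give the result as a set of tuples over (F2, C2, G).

{(1, 13, 25), (1, 30, 9), (15, 17, 9), (23, 31, 9), (33, 35, 25), (36, 24, 25), (36, 37, 25), (4, 36, 25)}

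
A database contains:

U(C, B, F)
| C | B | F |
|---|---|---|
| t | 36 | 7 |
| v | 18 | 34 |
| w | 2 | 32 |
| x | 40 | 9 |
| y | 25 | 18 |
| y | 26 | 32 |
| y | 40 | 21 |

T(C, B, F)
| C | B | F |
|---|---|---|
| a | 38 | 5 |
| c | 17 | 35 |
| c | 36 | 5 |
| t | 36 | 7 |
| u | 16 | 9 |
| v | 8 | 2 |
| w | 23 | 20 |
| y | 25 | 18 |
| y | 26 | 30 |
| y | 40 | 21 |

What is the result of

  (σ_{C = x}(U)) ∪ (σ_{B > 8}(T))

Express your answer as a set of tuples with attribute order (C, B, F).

{(a, 38, 5), (c, 17, 35), (c, 36, 5), (t, 36, 7), (u, 16, 9), (w, 23, 20), (x, 40, 9), (y, 25, 18), (y, 26, 30), (y, 40, 21)}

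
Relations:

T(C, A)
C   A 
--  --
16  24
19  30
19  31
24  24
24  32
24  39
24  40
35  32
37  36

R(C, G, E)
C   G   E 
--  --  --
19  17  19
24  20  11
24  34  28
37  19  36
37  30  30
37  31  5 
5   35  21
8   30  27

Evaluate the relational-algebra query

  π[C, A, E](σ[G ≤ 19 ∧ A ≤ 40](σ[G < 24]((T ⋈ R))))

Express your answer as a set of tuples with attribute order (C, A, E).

{(19, 30, 19), (19, 31, 19), (37, 36, 36)}

Joining T and R on C yields {(19, 30, 17, 19), (19, 31, 17, 19), (24, 24, 20, 11), (24, 24, 34, 28), (24, 32, 20, 11), (24, 32, 34, 28), (24, 39, 20, 11), (24, 39, 34, 28), (24, 40, 20, 11), (24, 40, 34, 28), (37, 36, 19, 36), (37, 36, 30, 30), (37, 36, 31, 5)}.
Selection G < 24: {(19, 30, 17, 19), (19, 31, 17, 19), (24, 24, 20, 11), (24, 32, 20, 11), (24, 39, 20, 11), (24, 40, 20, 11), (37, 36, 19, 36)}
Selection G ≤ 19 ∧ A ≤ 40: {(19, 30, 17, 19), (19, 31, 17, 19), (37, 36, 19, 36)}
π_{C, A, E} gives {(19, 30, 19), (19, 31, 19), (37, 36, 36)}.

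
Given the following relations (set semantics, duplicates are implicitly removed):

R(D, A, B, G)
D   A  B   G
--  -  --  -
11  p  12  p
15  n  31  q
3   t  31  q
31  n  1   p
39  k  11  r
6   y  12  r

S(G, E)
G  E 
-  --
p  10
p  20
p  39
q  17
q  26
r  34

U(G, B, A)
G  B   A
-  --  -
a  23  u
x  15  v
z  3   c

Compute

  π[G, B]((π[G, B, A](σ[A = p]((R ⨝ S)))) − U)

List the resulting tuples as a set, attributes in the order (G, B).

{(p, 12)}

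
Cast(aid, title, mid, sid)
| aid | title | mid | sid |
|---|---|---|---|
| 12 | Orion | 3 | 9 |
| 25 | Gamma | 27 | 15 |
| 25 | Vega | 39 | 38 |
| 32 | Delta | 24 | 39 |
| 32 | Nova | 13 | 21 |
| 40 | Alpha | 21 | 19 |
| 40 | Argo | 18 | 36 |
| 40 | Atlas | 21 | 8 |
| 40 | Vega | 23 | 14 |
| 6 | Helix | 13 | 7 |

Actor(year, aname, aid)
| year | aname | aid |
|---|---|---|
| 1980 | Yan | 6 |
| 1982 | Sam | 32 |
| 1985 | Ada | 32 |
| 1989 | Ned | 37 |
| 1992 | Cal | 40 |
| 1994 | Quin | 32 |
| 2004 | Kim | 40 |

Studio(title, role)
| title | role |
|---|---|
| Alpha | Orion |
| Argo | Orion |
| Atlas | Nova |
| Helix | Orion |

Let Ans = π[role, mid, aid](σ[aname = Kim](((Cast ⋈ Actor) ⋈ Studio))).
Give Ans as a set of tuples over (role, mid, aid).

{(Nova, 21, 40), (Orion, 18, 40), (Orion, 21, 40)}

Joining Cast and Actor on aid yields {(32, Delta, 24, 39, 1982, Sam), (32, Delta, 24, 39, 1985, Ada), (32, Delta, 24, 39, 1994, Quin), (32, Nova, 13, 21, 1982, Sam), (32, Nova, 13, 21, 1985, Ada), (32, Nova, 13, 21, 1994, Quin), (40, Alpha, 21, 19, 1992, Cal), (40, Alpha, 21, 19, 2004, Kim), (40, Argo, 18, 36, 1992, Cal), (40, Argo, 18, 36, 2004, Kim), (40, Atlas, 21, 8, 1992, Cal), (40, Atlas, 21, 8, 2004, Kim), (40, Vega, 23, 14, 1992, Cal), (40, Vega, 23, 14, 2004, Kim), (6, Helix, 13, 7, 1980, Yan)}.
Joining (Cast ⋈ Actor) and Studio on title yields {(40, Alpha, 21, 19, 1992, Cal, Orion), (40, Alpha, 21, 19, 2004, Kim, Orion), (40, Argo, 18, 36, 1992, Cal, Orion), (40, Argo, 18, 36, 2004, Kim, Orion), (40, Atlas, 21, 8, 1992, Cal, Nova), (40, Atlas, 21, 8, 2004, Kim, Nova), (6, Helix, 13, 7, 1980, Yan, Orion)}.
Filtering on aname = Kim leaves {(40, Alpha, 21, 19, 2004, Kim, Orion), (40, Argo, 18, 36, 2004, Kim, Orion), (40, Atlas, 21, 8, 2004, Kim, Nova)}.
Projecting to role, mid, aid: {(Nova, 21, 40), (Orion, 18, 40), (Orion, 21, 40)}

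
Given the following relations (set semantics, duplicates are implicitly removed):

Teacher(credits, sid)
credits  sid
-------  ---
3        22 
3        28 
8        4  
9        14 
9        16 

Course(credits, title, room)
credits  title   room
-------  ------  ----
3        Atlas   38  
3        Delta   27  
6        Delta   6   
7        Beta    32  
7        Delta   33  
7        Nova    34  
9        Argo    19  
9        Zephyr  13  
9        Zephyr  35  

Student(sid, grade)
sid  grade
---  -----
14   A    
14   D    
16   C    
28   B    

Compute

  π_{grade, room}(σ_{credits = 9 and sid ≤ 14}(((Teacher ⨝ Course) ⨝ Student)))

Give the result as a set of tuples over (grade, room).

{(A, 13), (A, 19), (A, 35), (D, 13), (D, 19), (D, 35)}

Teacher ⋈ Course (natural join on credits): {(3, 22, Atlas, 38), (3, 22, Delta, 27), (3, 28, Atlas, 38), (3, 28, Delta, 27), (9, 14, Argo, 19), (9, 14, Zephyr, 13), (9, 14, Zephyr, 35), (9, 16, Argo, 19), (9, 16, Zephyr, 13), (9, 16, Zephyr, 35)}
(Teacher ⨝ Course) ⋈ Student (natural join on sid): {(3, 28, Atlas, 38, B), (3, 28, Delta, 27, B), (9, 14, Argo, 19, A), (9, 14, Argo, 19, D), (9, 14, Zephyr, 13, A), (9, 14, Zephyr, 13, D), (9, 14, Zephyr, 35, A), (9, 14, Zephyr, 35, D), (9, 16, Argo, 19, C), (9, 16, Zephyr, 13, C), (9, 16, Zephyr, 35, C)}
Filtering on credits = 9 and sid ≤ 14 leaves {(9, 14, Argo, 19, A), (9, 14, Argo, 19, D), (9, 14, Zephyr, 13, A), (9, 14, Zephyr, 13, D), (9, 14, Zephyr, 35, A), (9, 14, Zephyr, 35, D)}.
Keep only column(s) grade, room: {(A, 13), (A, 19), (A, 35), (D, 13), (D, 19), (D, 35)}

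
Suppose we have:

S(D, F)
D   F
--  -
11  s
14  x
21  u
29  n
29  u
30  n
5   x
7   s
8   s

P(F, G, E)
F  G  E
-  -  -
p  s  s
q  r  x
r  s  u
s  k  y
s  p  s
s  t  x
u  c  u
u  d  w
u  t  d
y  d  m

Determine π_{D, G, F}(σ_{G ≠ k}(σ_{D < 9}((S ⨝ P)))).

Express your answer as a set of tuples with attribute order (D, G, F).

{(7, p, s), (7, t, s), (8, p, s), (8, t, s)}

Joining S and P on F yields {(11, s, k, y), (11, s, p, s), (11, s, t, x), (21, u, c, u), (21, u, d, w), (21, u, t, d), (29, u, c, u), (29, u, d, w), (29, u, t, d), (7, s, k, y), (7, s, p, s), (7, s, t, x), (8, s, k, y), (8, s, p, s), (8, s, t, x)}.
Apply σ_{D < 9}; surviving tuples: {(7, s, k, y), (7, s, p, s), (7, s, t, x), (8, s, k, y), (8, s, p, s), (8, s, t, x)}
Apply σ_{G ≠ k}; surviving tuples: {(7, s, p, s), (7, s, t, x), (8, s, p, s), (8, s, t, x)}
Projecting to D, G, F: {(7, p, s), (7, t, s), (8, p, s), (8, t, s)}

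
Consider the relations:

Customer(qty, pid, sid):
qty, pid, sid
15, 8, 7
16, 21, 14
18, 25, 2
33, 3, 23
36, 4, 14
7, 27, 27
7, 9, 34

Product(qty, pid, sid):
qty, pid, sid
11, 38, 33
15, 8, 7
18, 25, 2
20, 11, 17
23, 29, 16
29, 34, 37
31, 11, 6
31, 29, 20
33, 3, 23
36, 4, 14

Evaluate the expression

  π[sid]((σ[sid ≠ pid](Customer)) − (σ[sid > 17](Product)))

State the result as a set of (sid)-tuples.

{14, 2, 34, 7}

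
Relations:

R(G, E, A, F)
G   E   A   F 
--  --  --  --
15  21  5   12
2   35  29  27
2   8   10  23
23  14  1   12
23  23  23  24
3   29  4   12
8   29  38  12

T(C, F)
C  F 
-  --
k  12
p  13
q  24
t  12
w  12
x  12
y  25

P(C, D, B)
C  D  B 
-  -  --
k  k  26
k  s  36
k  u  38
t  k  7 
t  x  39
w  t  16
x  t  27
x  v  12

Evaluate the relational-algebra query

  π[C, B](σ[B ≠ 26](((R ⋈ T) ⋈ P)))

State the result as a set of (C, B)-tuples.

Joining R and T on F yields {(15, 21, 5, 12, k), (15, 21, 5, 12, t), (15, 21, 5, 12, w), (15, 21, 5, 12, x), (23, 14, 1, 12, k), (23, 14, 1, 12, t), (23, 14, 1, 12, w), (23, 14, 1, 12, x), (23, 23, 23, 24, q), (3, 29, 4, 12, k), (3, 29, 4, 12, t), (3, 29, 4, 12, w), (3, 29, 4, 12, x), (8, 29, 38, 12, k), (8, 29, 38, 12, t), (8, 29, 38, 12, w), (8, 29, 38, 12, x)}.
Joining (R ⋈ T) and P on C yields {(15, 21, 5, 12, k, k, 26), (15, 21, 5, 12, k, s, 36), (15, 21, 5, 12, k, u, 38), (15, 21, 5, 12, t, k, 7), (15, 21, 5, 12, t, x, 39), (15, 21, 5, 12, w, t, 16), (15, 21, 5, 12, x, t, 27), (15, 21, 5, 12, x, v, 12), (23, 14, 1, 12, k, k, 26), (23, 14, 1, 12, k, s, 36), (23, 14, 1, 12, k, u, 38), (23, 14, 1, 12, t, k, 7), (23, 14, 1, 12, t, x, 39), (23, 14, 1, 12, w, t, 16), (23, 14, 1, 12, x, t, 27), (23, 14, 1, 12, x, v, 12), (3, 29, 4, 12, k, k, 26), (3, 29, 4, 12, k, s, 36), (3, 29, 4, 12, k, u, 38), (3, 29, 4, 12, t, k, 7), (3, 29, 4, 12, t, x, 39), (3, 29, 4, 12, w, t, 16), (3, 29, 4, 12, x, t, 27), (3, 29, 4, 12, x, v, 12), (8, 29, 38, 12, k, k, 26), (8, 29, 38, 12, k, s, 36), (8, 29, 38, 12, k, u, 38), (8, 29, 38, 12, t, k, 7), (8, 29, 38, 12, t, x, 39), (8, 29, 38, 12, w, t, 16), (8, 29, 38, 12, x, t, 27), (8, 29, 38, 12, x, v, 12)}.
Filtering on B ≠ 26 leaves {(15, 21, 5, 12, k, s, 36), (15, 21, 5, 12, k, u, 38), (15, 21, 5, 12, t, k, 7), (15, 21, 5, 12, t, x, 39), (15, 21, 5, 12, w, t, 16), (15, 21, 5, 12, x, t, 27), (15, 21, 5, 12, x, v, 12), (23, 14, 1, 12, k, s, 36), (23, 14, 1, 12, k, u, 38), (23, 14, 1, 12, t, k, 7), (23, 14, 1, 12, t, x, 39), (23, 14, 1, 12, w, t, 16), (23, 14, 1, 12, x, t, 27), (23, 14, 1, 12, x, v, 12), (3, 29, 4, 12, k, s, 36), (3, 29, 4, 12, k, u, 38), (3, 29, 4, 12, t, k, 7), (3, 29, 4, 12, t, x, 39), (3, 29, 4, 12, w, t, 16), (3, 29, 4, 12, x, t, 27), (3, 29, 4, 12, x, v, 12), (8, 29, 38, 12, k, s, 36), (8, 29, 38, 12, k, u, 38), (8, 29, 38, 12, t, k, 7), (8, 29, 38, 12, t, x, 39), (8, 29, 38, 12, w, t, 16), (8, 29, 38, 12, x, t, 27), (8, 29, 38, 12, x, v, 12)}.
Keep only column(s) C, B (21 duplicate(s) eliminated): {(k, 36), (k, 38), (t, 39), (t, 7), (w, 16), (x, 12), (x, 27)}

{(k, 36), (k, 38), (t, 39), (t, 7), (w, 16), (x, 12), (x, 27)}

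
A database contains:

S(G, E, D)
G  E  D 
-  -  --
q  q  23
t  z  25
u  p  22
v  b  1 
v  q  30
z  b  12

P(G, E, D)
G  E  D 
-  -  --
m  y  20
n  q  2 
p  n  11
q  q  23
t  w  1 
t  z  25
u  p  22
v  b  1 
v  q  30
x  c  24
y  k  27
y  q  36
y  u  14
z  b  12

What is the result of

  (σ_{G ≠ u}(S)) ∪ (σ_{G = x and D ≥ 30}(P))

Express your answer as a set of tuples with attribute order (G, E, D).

σ[G ≠ u]: keep tuples satisfying G ≠ u → {(q, q, 23), (t, z, 25), (v, b, 1), (v, q, 30), (z, b, 12)}
σ[G = x and D ≥ 30]: keep tuples satisfying G = x and D ≥ 30 → {}
Union: {(q, q, 23), (t, z, 25), (v, b, 1), (v, q, 30), (z, b, 12)} with {} → {(q, q, 23), (t, z, 25), (v, b, 1), (v, q, 30), (z, b, 12)}

{(q, q, 23), (t, z, 25), (v, b, 1), (v, q, 30), (z, b, 12)}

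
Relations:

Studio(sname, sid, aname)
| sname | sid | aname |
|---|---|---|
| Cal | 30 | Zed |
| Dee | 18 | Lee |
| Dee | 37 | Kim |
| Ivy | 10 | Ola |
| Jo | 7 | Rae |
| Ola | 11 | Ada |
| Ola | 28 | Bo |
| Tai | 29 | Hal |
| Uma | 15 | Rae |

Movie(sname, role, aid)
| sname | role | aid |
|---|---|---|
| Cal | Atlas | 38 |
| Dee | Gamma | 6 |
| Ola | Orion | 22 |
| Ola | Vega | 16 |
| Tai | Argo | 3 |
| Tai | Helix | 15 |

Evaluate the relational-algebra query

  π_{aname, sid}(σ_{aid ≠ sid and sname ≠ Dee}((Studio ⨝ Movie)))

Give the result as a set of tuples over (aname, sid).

Natural join on sname: {(Cal, 30, Zed, Atlas, 38), (Dee, 18, Lee, Gamma, 6), (Dee, 37, Kim, Gamma, 6), (Ola, 11, Ada, Orion, 22), (Ola, 11, Ada, Vega, 16), (Ola, 28, Bo, Orion, 22), (Ola, 28, Bo, Vega, 16), (Tai, 29, Hal, Argo, 3), (Tai, 29, Hal, Helix, 15)}
Selection aid ≠ sid and sname ≠ Dee: {(Cal, 30, Zed, Atlas, 38), (Ola, 11, Ada, Orion, 22), (Ola, 11, Ada, Vega, 16), (Ola, 28, Bo, Orion, 22), (Ola, 28, Bo, Vega, 16), (Tai, 29, Hal, Argo, 3), (Tai, 29, Hal, Helix, 15)}
Projecting to aname, sid (3 duplicate(s) eliminated): {(Ada, 11), (Bo, 28), (Hal, 29), (Zed, 30)}

{(Ada, 11), (Bo, 28), (Hal, 29), (Zed, 30)}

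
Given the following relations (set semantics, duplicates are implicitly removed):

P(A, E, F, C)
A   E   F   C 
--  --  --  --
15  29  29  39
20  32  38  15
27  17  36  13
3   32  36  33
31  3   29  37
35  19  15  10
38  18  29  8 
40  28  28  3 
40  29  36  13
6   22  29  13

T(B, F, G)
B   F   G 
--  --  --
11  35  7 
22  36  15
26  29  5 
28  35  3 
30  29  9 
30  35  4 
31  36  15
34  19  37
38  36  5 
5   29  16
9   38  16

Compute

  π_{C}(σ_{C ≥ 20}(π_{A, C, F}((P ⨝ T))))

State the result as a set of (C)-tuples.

{33, 37, 39}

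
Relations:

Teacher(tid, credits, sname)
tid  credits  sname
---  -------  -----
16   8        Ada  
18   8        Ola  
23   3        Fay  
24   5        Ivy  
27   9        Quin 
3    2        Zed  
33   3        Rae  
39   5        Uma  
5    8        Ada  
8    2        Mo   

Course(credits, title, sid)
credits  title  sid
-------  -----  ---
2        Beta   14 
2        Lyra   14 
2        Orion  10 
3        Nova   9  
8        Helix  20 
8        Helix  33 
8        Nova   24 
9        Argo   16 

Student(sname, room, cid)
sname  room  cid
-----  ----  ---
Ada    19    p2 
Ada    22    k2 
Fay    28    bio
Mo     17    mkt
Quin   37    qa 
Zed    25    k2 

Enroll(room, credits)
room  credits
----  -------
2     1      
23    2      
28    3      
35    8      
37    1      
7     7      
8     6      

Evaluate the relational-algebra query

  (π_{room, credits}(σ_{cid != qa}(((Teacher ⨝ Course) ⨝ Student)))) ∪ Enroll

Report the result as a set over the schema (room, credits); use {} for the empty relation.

Teacher ⋈ Course (natural join on credits): {(16, 8, Ada, Helix, 20), (16, 8, Ada, Helix, 33), (16, 8, Ada, Nova, 24), (18, 8, Ola, Helix, 20), (18, 8, Ola, Helix, 33), (18, 8, Ola, Nova, 24), (23, 3, Fay, Nova, 9), (27, 9, Quin, Argo, 16), (3, 2, Zed, Beta, 14), (3, 2, Zed, Lyra, 14), (3, 2, Zed, Orion, 10), (33, 3, Rae, Nova, 9), (5, 8, Ada, Helix, 20), (5, 8, Ada, Helix, 33), (5, 8, Ada, Nova, 24), (8, 2, Mo, Beta, 14), (8, 2, Mo, Lyra, 14), (8, 2, Mo, Orion, 10)}
(Teacher ⨝ Course) ⋈ Student (natural join on sname): {(16, 8, Ada, Helix, 20, 19, p2), (16, 8, Ada, Helix, 20, 22, k2), (16, 8, Ada, Helix, 33, 19, p2), (16, 8, Ada, Helix, 33, 22, k2), (16, 8, Ada, Nova, 24, 19, p2), (16, 8, Ada, Nova, 24, 22, k2), (23, 3, Fay, Nova, 9, 28, bio), (27, 9, Quin, Argo, 16, 37, qa), (3, 2, Zed, Beta, 14, 25, k2), (3, 2, Zed, Lyra, 14, 25, k2), (3, 2, Zed, Orion, 10, 25, k2), (5, 8, Ada, Helix, 20, 19, p2), (5, 8, Ada, Helix, 20, 22, k2), (5, 8, Ada, Helix, 33, 19, p2), (5, 8, Ada, Helix, 33, 22, k2), (5, 8, Ada, Nova, 24, 19, p2), (5, 8, Ada, Nova, 24, 22, k2), (8, 2, Mo, Beta, 14, 17, mkt), (8, 2, Mo, Lyra, 14, 17, mkt), (8, 2, Mo, Orion, 10, 17, mkt)}
Filtering on cid != qa leaves {(16, 8, Ada, Helix, 20, 19, p2), (16, 8, Ada, Helix, 20, 22, k2), (16, 8, Ada, Helix, 33, 19, p2), (16, 8, Ada, Helix, 33, 22, k2), (16, 8, Ada, Nova, 24, 19, p2), (16, 8, Ada, Nova, 24, 22, k2), (23, 3, Fay, Nova, 9, 28, bio), (3, 2, Zed, Beta, 14, 25, k2), (3, 2, Zed, Lyra, 14, 25, k2), (3, 2, Zed, Orion, 10, 25, k2), (5, 8, Ada, Helix, 20, 19, p2), (5, 8, Ada, Helix, 20, 22, k2), (5, 8, Ada, Helix, 33, 19, p2), (5, 8, Ada, Helix, 33, 22, k2), (5, 8, Ada, Nova, 24, 19, p2), (5, 8, Ada, Nova, 24, 22, k2), (8, 2, Mo, Beta, 14, 17, mkt), (8, 2, Mo, Lyra, 14, 17, mkt), (8, 2, Mo, Orion, 10, 17, mkt)}.
π[room, credits]: project onto (room, credits) (14 duplicate(s) eliminated) → {(17, 2), (19, 8), (22, 8), (25, 2), (28, 3)}
Taking the union: {(17, 2), (19, 8), (2, 1), (22, 8), (23, 2), (25, 2), (28, 3), (35, 8), (37, 1), (7, 7), (8, 6)}

{(17, 2), (19, 8), (2, 1), (22, 8), (23, 2), (25, 2), (28, 3), (35, 8), (37, 1), (7, 7), (8, 6)}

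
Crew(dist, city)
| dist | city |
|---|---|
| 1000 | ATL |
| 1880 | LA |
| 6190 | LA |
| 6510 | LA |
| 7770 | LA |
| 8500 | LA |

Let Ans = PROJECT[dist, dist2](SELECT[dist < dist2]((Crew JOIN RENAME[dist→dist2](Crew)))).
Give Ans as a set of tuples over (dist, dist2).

ρ[dist→dist2]: schema becomes (dist2, city); tuples unchanged.
Natural join on city: {(1000, ATL, 1000), (1880, LA, 1880), (1880, LA, 6190), (1880, LA, 6510), (1880, LA, 7770), (1880, LA, 8500), (6190, LA, 1880), (6190, LA, 6190), (6190, LA, 6510), (6190, LA, 7770), (6190, LA, 8500), (6510, LA, 1880), (6510, LA, 6190), (6510, LA, 6510), (6510, LA, 7770), (6510, LA, 8500), (7770, LA, 1880), (7770, LA, 6190), (7770, LA, 6510), (7770, LA, 7770), (7770, LA, 8500), (8500, LA, 1880), (8500, LA, 6190), (8500, LA, 6510), (8500, LA, 7770), (8500, LA, 8500)}
Selection dist < dist2: {(1880, LA, 6190), (1880, LA, 6510), (1880, LA, 7770), (1880, LA, 8500), (6190, LA, 6510), (6190, LA, 7770), (6190, LA, 8500), (6510, LA, 7770), (6510, LA, 8500), (7770, LA, 8500)}
π_{dist, dist2} gives {(1880, 6190), (1880, 6510), (1880, 7770), (1880, 8500), (6190, 6510), (6190, 7770), (6190, 8500), (6510, 7770), (6510, 8500), (7770, 8500)}.

{(1880, 6190), (1880, 6510), (1880, 7770), (1880, 8500), (6190, 6510), (6190, 7770), (6190, 8500), (6510, 7770), (6510, 8500), (7770, 8500)}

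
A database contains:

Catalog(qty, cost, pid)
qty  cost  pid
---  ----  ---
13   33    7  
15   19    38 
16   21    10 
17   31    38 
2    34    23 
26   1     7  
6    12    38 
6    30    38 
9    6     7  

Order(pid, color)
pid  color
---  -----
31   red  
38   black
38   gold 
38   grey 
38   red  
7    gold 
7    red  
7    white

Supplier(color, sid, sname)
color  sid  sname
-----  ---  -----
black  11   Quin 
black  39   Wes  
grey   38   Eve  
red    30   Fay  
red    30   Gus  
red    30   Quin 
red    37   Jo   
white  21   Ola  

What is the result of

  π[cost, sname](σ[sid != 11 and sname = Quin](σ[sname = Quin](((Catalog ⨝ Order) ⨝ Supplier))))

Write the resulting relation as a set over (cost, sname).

Joining Catalog and Order on pid yields {(13, 33, 7, gold), (13, 33, 7, red), (13, 33, 7, white), (15, 19, 38, black), (15, 19, 38, gold), (15, 19, 38, grey), (15, 19, 38, red), (17, 31, 38, black), (17, 31, 38, gold), (17, 31, 38, grey), (17, 31, 38, red), (26, 1, 7, gold), (26, 1, 7, red), (26, 1, 7, white), (6, 12, 38, black), (6, 12, 38, gold), (6, 12, 38, grey), (6, 12, 38, red), (6, 30, 38, black), (6, 30, 38, gold), (6, 30, 38, grey), (6, 30, 38, red), (9, 6, 7, gold), (9, 6, 7, red), (9, 6, 7, white)}.
Joining (Catalog ⨝ Order) and Supplier on color yields {(13, 33, 7, red, 30, Fay), (13, 33, 7, red, 30, Gus), (13, 33, 7, red, 30, Quin), (13, 33, 7, red, 37, Jo), (13, 33, 7, white, 21, Ola), (15, 19, 38, black, 11, Quin), (15, 19, 38, black, 39, Wes), (15, 19, 38, grey, 38, Eve), (15, 19, 38, red, 30, Fay), (15, 19, 38, red, 30, Gus), (15, 19, 38, red, 30, Quin), (15, 19, 38, red, 37, Jo), (17, 31, 38, black, 11, Quin), (17, 31, 38, black, 39, Wes), (17, 31, 38, grey, 38, Eve), (17, 31, 38, red, 30, Fay), (17, 31, 38, red, 30, Gus), (17, 31, 38, red, 30, Quin), (17, 31, 38, red, 37, Jo), (26, 1, 7, red, 30, Fay), (26, 1, 7, red, 30, Gus), (26, 1, 7, red, 30, Quin), (26, 1, 7, red, 37, Jo), (26, 1, 7, white, 21, Ola), (6, 12, 38, black, 11, Quin), (6, 12, 38, black, 39, Wes), (6, 12, 38, grey, 38, Eve), (6, 12, 38, red, 30, Fay), (6, 12, 38, red, 30, Gus), (6, 12, 38, red, 30, Quin), (6, 12, 38, red, 37, Jo), (6, 30, 38, black, 11, Quin), (6, 30, 38, black, 39, Wes), (6, 30, 38, grey, 38, Eve), (6, 30, 38, red, 30, Fay), (6, 30, 38, red, 30, Gus), (6, 30, 38, red, 30, Quin), (6, 30, 38, red, 37, Jo), (9, 6, 7, red, 30, Fay), (9, 6, 7, red, 30, Gus), (9, 6, 7, red, 30, Quin), (9, 6, 7, red, 37, Jo), (9, 6, 7, white, 21, Ola)}.
σ[sname = Quin]: keep tuples satisfying sname = Quin → {(13, 33, 7, red, 30, Quin), (15, 19, 38, black, 11, Quin), (15, 19, 38, red, 30, Quin), (17, 31, 38, black, 11, Quin), (17, 31, 38, red, 30, Quin), (26, 1, 7, red, 30, Quin), (6, 12, 38, black, 11, Quin), (6, 12, 38, red, 30, Quin), (6, 30, 38, black, 11, Quin), (6, 30, 38, red, 30, Quin), (9, 6, 7, red, 30, Quin)}
σ[sid != 11 and sname = Quin]: keep tuples satisfying sid != 11 and sname = Quin → {(13, 33, 7, red, 30, Quin), (15, 19, 38, red, 30, Quin), (17, 31, 38, red, 30, Quin), (26, 1, 7, red, 30, Quin), (6, 12, 38, red, 30, Quin), (6, 30, 38, red, 30, Quin), (9, 6, 7, red, 30, Quin)}
Projecting to cost, sname: {(1, Quin), (12, Quin), (19, Quin), (30, Quin), (31, Quin), (33, Quin), (6, Quin)}

{(1, Quin), (12, Quin), (19, Quin), (30, Quin), (31, Quin), (33, Quin), (6, Quin)}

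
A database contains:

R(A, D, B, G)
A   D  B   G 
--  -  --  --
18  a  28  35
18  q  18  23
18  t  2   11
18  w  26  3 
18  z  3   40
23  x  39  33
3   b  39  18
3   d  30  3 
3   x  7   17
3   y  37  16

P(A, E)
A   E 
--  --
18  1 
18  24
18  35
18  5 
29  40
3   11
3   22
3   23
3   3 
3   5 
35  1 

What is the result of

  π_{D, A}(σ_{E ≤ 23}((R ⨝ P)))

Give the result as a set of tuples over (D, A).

{(a, 18), (b, 3), (d, 3), (q, 18), (t, 18), (w, 18), (x, 3), (y, 3), (z, 18)}

Joining R and P on A yields {(18, a, 28, 35, 1), (18, a, 28, 35, 24), (18, a, 28, 35, 35), (18, a, 28, 35, 5), (18, q, 18, 23, 1), (18, q, 18, 23, 24), (18, q, 18, 23, 35), (18, q, 18, 23, 5), (18, t, 2, 11, 1), (18, t, 2, 11, 24), (18, t, 2, 11, 35), (18, t, 2, 11, 5), (18, w, 26, 3, 1), (18, w, 26, 3, 24), (18, w, 26, 3, 35), (18, w, 26, 3, 5), (18, z, 3, 40, 1), (18, z, 3, 40, 24), (18, z, 3, 40, 35), (18, z, 3, 40, 5), (3, b, 39, 18, 11), (3, b, 39, 18, 22), (3, b, 39, 18, 23), (3, b, 39, 18, 3), (3, b, 39, 18, 5), (3, d, 30, 3, 11), (3, d, 30, 3, 22), (3, d, 30, 3, 23), (3, d, 30, 3, 3), (3, d, 30, 3, 5), (3, x, 7, 17, 11), (3, x, 7, 17, 22), (3, x, 7, 17, 23), (3, x, 7, 17, 3), (3, x, 7, 17, 5), (3, y, 37, 16, 11), (3, y, 37, 16, 22), (3, y, 37, 16, 23), (3, y, 37, 16, 3), (3, y, 37, 16, 5)}.
Filtering on E ≤ 23 leaves {(18, a, 28, 35, 1), (18, a, 28, 35, 5), (18, q, 18, 23, 1), (18, q, 18, 23, 5), (18, t, 2, 11, 1), (18, t, 2, 11, 5), (18, w, 26, 3, 1), (18, w, 26, 3, 5), (18, z, 3, 40, 1), (18, z, 3, 40, 5), (3, b, 39, 18, 11), (3, b, 39, 18, 22), (3, b, 39, 18, 23), (3, b, 39, 18, 3), (3, b, 39, 18, 5), (3, d, 30, 3, 11), (3, d, 30, 3, 22), (3, d, 30, 3, 23), (3, d, 30, 3, 3), (3, d, 30, 3, 5), (3, x, 7, 17, 11), (3, x, 7, 17, 22), (3, x, 7, 17, 23), (3, x, 7, 17, 3), (3, x, 7, 17, 5), (3, y, 37, 16, 11), (3, y, 37, 16, 22), (3, y, 37, 16, 23), (3, y, 37, 16, 3), (3, y, 37, 16, 5)}.
Projecting to D, A (21 duplicate(s) eliminated): {(a, 18), (b, 3), (d, 3), (q, 18), (t, 18), (w, 18), (x, 3), (y, 3), (z, 18)}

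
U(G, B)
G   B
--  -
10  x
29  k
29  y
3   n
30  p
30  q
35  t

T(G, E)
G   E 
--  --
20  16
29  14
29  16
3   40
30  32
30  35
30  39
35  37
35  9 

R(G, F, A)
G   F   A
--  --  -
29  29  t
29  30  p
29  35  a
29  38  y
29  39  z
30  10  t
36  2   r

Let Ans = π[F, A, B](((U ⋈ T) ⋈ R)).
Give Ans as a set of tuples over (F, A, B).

{(10, t, p), (10, t, q), (29, t, k), (29, t, y), (30, p, k), (30, p, y), (35, a, k), (35, a, y), (38, y, k), (38, y, y), (39, z, k), (39, z, y)}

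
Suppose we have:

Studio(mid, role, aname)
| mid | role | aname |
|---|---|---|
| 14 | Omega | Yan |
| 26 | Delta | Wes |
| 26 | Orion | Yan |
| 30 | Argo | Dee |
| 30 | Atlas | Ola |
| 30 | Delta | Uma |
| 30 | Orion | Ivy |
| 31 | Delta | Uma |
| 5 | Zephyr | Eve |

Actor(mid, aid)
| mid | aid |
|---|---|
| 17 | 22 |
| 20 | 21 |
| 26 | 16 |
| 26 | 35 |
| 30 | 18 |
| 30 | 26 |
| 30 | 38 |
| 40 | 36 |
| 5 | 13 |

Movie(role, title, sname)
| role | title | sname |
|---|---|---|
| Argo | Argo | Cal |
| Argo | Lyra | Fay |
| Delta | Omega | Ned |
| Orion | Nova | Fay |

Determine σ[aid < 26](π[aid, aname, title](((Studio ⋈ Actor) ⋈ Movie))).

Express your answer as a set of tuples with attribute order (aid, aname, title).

{(16, Wes, Omega), (16, Yan, Nova), (18, Dee, Argo), (18, Dee, Lyra), (18, Ivy, Nova), (18, Uma, Omega)}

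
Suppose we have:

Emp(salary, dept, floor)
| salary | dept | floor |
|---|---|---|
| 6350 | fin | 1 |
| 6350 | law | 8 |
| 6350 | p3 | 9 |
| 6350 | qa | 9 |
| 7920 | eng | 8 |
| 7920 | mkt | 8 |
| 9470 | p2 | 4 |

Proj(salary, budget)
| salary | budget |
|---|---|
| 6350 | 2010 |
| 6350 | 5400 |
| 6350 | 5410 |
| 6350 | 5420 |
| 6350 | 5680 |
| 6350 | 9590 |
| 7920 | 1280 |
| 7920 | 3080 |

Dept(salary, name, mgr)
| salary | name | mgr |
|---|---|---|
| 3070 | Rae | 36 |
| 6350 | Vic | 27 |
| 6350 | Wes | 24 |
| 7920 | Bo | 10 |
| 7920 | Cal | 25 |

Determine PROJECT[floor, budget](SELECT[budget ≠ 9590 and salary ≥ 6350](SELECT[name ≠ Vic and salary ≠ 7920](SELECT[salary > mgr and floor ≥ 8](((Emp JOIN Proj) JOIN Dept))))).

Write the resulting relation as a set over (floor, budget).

{(8, 2010), (8, 5400), (8, 5410), (8, 5420), (8, 5680), (9, 2010), (9, 5400), (9, 5410), (9, 5420), (9, 5680)}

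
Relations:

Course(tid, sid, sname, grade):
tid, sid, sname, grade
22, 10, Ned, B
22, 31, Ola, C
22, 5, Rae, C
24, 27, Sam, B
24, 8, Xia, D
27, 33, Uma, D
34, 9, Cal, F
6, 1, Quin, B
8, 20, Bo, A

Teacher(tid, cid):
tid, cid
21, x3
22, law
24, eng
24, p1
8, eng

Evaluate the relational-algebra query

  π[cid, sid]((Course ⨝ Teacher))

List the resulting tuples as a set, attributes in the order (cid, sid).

{(eng, 20), (eng, 27), (eng, 8), (law, 10), (law, 31), (law, 5), (p1, 27), (p1, 8)}

Joining Course and Teacher on tid yields {(22, 10, Ned, B, law), (22, 31, Ola, C, law), (22, 5, Rae, C, law), (24, 27, Sam, B, eng), (24, 27, Sam, B, p1), (24, 8, Xia, D, eng), (24, 8, Xia, D, p1), (8, 20, Bo, A, eng)}.
Keep only column(s) cid, sid: {(eng, 20), (eng, 27), (eng, 8), (law, 10), (law, 31), (law, 5), (p1, 27), (p1, 8)}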